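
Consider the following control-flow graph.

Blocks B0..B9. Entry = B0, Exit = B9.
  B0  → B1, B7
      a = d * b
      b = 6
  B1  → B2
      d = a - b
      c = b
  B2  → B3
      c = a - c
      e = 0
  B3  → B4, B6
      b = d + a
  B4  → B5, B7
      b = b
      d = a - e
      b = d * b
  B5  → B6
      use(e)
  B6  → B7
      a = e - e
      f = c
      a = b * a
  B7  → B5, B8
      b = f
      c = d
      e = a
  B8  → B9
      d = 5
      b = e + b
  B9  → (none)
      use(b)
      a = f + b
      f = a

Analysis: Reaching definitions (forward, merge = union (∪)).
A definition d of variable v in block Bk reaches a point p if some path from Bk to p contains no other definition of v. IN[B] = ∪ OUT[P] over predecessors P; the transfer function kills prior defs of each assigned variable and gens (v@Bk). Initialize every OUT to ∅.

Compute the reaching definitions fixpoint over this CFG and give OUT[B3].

Converged values:
  B0:  IN={}  OUT={a@B0, b@B0}
  B1:  IN={a@B0, b@B0}  OUT={a@B0, b@B0, c@B1, d@B1}
  B2:  IN={a@B0, b@B0, c@B1, d@B1}  OUT={a@B0, b@B0, c@B2, d@B1, e@B2}
  B3:  IN={a@B0, b@B0, c@B2, d@B1, e@B2}  OUT={a@B0, b@B3, c@B2, d@B1, e@B2}
  B4:  IN={a@B0, b@B3, c@B2, d@B1, e@B2}  OUT={a@B0, b@B4, c@B2, d@B4, e@B2}
  B5:  IN={a@B0, a@B6, b@B4, b@B7, c@B2, c@B7, d@B1, d@B4, e@B2, e@B7, f@B6}  OUT={a@B0, a@B6, b@B4, b@B7, c@B2, c@B7, d@B1, d@B4, e@B2, e@B7, f@B6}
  B6:  IN={a@B0, a@B6, b@B3, b@B4, b@B7, c@B2, c@B7, d@B1, d@B4, e@B2, e@B7, f@B6}  OUT={a@B6, b@B3, b@B4, b@B7, c@B2, c@B7, d@B1, d@B4, e@B2, e@B7, f@B6}
  B7:  IN={a@B0, a@B6, b@B0, b@B3, b@B4, b@B7, c@B2, c@B7, d@B1, d@B4, e@B2, e@B7, f@B6}  OUT={a@B0, a@B6, b@B7, c@B7, d@B1, d@B4, e@B7, f@B6}
  B8:  IN={a@B0, a@B6, b@B7, c@B7, d@B1, d@B4, e@B7, f@B6}  OUT={a@B0, a@B6, b@B8, c@B7, d@B8, e@B7, f@B6}
  B9:  IN={a@B0, a@B6, b@B8, c@B7, d@B8, e@B7, f@B6}  OUT={a@B9, b@B8, c@B7, d@B8, e@B7, f@B9}

Merge at B3: IN[B3] = OUT[B2] = {a@B0, b@B0, c@B2, d@B1, e@B2}
Applying B3's transfer function to that IN value gives OUT[B3] (row B3 above).

Answer: {a@B0, b@B3, c@B2, d@B1, e@B2}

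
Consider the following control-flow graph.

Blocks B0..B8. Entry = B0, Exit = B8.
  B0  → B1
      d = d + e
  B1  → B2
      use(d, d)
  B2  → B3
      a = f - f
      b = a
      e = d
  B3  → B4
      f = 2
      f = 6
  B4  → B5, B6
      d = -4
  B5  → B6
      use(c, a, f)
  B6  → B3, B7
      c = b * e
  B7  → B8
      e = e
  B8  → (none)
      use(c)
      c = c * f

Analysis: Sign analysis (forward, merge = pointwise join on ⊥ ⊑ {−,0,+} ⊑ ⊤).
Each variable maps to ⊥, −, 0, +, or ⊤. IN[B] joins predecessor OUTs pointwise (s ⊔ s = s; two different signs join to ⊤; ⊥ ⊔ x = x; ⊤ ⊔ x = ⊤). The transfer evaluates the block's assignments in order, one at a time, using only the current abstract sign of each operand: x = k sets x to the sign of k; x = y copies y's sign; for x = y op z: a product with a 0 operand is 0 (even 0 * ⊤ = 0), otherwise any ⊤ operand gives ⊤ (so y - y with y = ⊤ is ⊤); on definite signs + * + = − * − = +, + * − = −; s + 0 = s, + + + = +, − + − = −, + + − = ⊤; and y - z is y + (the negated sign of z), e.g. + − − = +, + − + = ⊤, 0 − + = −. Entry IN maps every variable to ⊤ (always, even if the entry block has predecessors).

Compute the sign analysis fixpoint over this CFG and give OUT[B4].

Per-block solution:
  B0: | IN=(all ⊤) | OUT=(all ⊤)
  B1: | IN=(all ⊤) | OUT=(all ⊤)
  B2: | IN=(all ⊤) | OUT=(all ⊤)
  B3: | IN=(all ⊤) | OUT={f:+; rest ⊤}
  B4: | IN={f:+; rest ⊤} | OUT={d:-, f:+; rest ⊤}
  B5: | IN={d:-, f:+; rest ⊤} | OUT={d:-, f:+; rest ⊤}
  B6: | IN={d:-, f:+; rest ⊤} | OUT={d:-, f:+; rest ⊤}
  B7: | IN={d:-, f:+; rest ⊤} | OUT={d:-, f:+; rest ⊤}
  B8: | IN={d:-, f:+; rest ⊤} | OUT={d:-, f:+; rest ⊤}

Merge at B4: IN[B4] = OUT[B3] = {a: ⊤, b: ⊤, c: ⊤, d: ⊤, e: ⊤, f: +}
Applying B4's transfer function to that IN value gives OUT[B4] (row B4 above).

Answer: {a: ⊤, b: ⊤, c: ⊤, d: -, e: ⊤, f: +}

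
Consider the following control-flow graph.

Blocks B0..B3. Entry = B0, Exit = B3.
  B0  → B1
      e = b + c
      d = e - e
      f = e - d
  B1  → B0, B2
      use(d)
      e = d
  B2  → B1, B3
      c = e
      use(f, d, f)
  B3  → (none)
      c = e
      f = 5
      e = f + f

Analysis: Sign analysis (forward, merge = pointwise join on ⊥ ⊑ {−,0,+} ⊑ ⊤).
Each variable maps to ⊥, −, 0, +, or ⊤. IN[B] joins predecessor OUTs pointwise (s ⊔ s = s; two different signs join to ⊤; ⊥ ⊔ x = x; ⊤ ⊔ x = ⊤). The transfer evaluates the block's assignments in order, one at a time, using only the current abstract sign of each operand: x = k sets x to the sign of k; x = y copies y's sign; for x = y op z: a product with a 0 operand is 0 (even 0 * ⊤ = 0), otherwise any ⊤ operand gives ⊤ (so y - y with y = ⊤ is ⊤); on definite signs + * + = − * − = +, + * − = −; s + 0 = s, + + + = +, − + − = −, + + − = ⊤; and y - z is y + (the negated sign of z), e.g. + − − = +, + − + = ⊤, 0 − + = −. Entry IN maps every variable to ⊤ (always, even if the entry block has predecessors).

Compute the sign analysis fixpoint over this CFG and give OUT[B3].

Per-block solution:
  B0:   IN=(all ⊤)   OUT=(all ⊤)
  B1:   IN=(all ⊤)   OUT=(all ⊤)
  B2:   IN=(all ⊤)   OUT=(all ⊤)
  B3:   IN=(all ⊤)   OUT={e:+, f:+; rest ⊤}

Merge at B3: IN[B3] = OUT[B2] = {a: ⊤, b: ⊤, c: ⊤, d: ⊤, e: ⊤, f: ⊤}
Applying B3's transfer function to that IN value gives OUT[B3] (row B3 above).

Answer: {a: ⊤, b: ⊤, c: ⊤, d: ⊤, e: +, f: +}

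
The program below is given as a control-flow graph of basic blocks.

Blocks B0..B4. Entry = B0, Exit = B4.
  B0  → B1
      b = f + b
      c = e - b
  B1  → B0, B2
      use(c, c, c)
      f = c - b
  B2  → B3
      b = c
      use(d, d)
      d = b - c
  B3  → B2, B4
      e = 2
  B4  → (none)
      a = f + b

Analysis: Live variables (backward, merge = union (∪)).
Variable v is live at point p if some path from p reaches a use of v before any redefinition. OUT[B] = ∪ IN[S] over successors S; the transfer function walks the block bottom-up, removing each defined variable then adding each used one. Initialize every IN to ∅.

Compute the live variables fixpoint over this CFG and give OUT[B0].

Answer: {b, c, d, e}

Derivation:
Per-block solution:
  B0: | IN={b, d, e, f} | OUT={b, c, d, e}
  B1: | IN={b, c, d, e} | OUT={b, c, d, e, f}
  B2: | IN={c, d, f} | OUT={b, c, d, f}
  B3: | IN={b, c, d, f} | OUT={b, c, d, f}
  B4: | IN={b, f} | OUT={}

Merge at B0: OUT[B0] = IN[B1] = {b, c, d, e}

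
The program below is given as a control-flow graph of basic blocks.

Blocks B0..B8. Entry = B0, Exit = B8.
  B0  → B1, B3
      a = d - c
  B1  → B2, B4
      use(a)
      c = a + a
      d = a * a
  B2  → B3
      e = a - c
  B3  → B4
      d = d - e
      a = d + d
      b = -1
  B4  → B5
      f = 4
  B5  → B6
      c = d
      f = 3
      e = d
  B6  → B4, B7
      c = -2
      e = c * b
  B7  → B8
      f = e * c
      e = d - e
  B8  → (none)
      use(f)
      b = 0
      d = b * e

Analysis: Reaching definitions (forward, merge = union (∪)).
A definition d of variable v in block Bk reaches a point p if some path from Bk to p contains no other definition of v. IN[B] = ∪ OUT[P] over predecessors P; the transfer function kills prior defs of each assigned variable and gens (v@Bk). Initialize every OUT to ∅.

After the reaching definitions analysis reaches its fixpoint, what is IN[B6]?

Answer: {a@B0, a@B3, b@B3, c@B5, d@B1, d@B3, e@B5, f@B5}

Working:
Converged values:
  B0:  IN={}  OUT={a@B0}
  B1:  IN={a@B0}  OUT={a@B0, c@B1, d@B1}
  B2:  IN={a@B0, c@B1, d@B1}  OUT={a@B0, c@B1, d@B1, e@B2}
  B3:  IN={a@B0, c@B1, d@B1, e@B2}  OUT={a@B3, b@B3, c@B1, d@B3, e@B2}
  B4:  IN={a@B0, a@B3, b@B3, c@B1, c@B6, d@B1, d@B3, e@B2, e@B6, f@B5}  OUT={a@B0, a@B3, b@B3, c@B1, c@B6, d@B1, d@B3, e@B2, e@B6, f@B4}
  B5:  IN={a@B0, a@B3, b@B3, c@B1, c@B6, d@B1, d@B3, e@B2, e@B6, f@B4}  OUT={a@B0, a@B3, b@B3, c@B5, d@B1, d@B3, e@B5, f@B5}
  B6:  IN={a@B0, a@B3, b@B3, c@B5, d@B1, d@B3, e@B5, f@B5}  OUT={a@B0, a@B3, b@B3, c@B6, d@B1, d@B3, e@B6, f@B5}
  B7:  IN={a@B0, a@B3, b@B3, c@B6, d@B1, d@B3, e@B6, f@B5}  OUT={a@B0, a@B3, b@B3, c@B6, d@B1, d@B3, e@B7, f@B7}
  B8:  IN={a@B0, a@B3, b@B3, c@B6, d@B1, d@B3, e@B7, f@B7}  OUT={a@B0, a@B3, b@B8, c@B6, d@B8, e@B7, f@B7}

Merge at B6: IN[B6] = OUT[B5] = {a@B0, a@B3, b@B3, c@B5, d@B1, d@B3, e@B5, f@B5}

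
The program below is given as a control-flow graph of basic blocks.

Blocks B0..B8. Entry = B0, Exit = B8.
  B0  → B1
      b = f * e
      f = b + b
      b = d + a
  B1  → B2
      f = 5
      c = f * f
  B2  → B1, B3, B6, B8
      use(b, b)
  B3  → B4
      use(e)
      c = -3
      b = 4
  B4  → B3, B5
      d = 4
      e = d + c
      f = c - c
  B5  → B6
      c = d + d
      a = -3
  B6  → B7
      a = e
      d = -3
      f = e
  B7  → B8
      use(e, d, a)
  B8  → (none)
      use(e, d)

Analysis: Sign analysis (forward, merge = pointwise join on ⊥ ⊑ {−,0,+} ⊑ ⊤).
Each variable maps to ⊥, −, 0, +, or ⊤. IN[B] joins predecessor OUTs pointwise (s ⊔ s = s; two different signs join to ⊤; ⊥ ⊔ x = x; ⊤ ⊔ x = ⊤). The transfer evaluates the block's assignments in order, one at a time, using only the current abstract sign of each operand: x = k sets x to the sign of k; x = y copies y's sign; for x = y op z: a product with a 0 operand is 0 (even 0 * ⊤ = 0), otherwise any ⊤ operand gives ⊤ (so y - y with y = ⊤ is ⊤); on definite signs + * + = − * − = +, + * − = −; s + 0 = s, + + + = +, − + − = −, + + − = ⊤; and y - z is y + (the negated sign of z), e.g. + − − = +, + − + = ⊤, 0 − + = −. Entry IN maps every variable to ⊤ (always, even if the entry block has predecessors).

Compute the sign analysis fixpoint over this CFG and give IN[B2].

Answer: {a: ⊤, b: ⊤, c: +, d: ⊤, e: ⊤, f: +}

Derivation:
Fixpoint table:
  B0:  IN=(all ⊤)  OUT=(all ⊤)
  B1:  IN=(all ⊤)  OUT={c:+, f:+; rest ⊤}
  B2:  IN={c:+, f:+; rest ⊤}  OUT={c:+, f:+; rest ⊤}
  B3:  IN=(all ⊤)  OUT={b:+, c:-; rest ⊤}
  B4:  IN={b:+, c:-; rest ⊤}  OUT={b:+, c:-, d:+; rest ⊤}
  B5:  IN={b:+, c:-, d:+; rest ⊤}  OUT={a:-, b:+, c:+, d:+; rest ⊤}
  B6:  IN={c:+; rest ⊤}  OUT={c:+, d:-; rest ⊤}
  B7:  IN={c:+, d:-; rest ⊤}  OUT={c:+, d:-; rest ⊤}
  B8:  IN={c:+; rest ⊤}  OUT={c:+; rest ⊤}

Merge at B2: IN[B2] = OUT[B1] = {a: ⊤, b: ⊤, c: +, d: ⊤, e: ⊤, f: +}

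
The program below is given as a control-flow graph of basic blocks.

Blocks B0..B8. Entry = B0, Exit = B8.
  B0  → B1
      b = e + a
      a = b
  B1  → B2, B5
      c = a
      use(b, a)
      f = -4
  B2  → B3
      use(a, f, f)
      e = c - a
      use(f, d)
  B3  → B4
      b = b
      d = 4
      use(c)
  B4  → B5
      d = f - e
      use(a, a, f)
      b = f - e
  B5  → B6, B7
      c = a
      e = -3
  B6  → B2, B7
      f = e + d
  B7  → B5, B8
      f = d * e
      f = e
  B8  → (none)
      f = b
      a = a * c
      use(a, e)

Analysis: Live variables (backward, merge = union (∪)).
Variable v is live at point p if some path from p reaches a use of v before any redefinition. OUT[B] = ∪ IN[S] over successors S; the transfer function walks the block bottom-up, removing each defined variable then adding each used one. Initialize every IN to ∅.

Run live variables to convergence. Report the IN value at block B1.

Per-block solution:
  B0:  IN={a, d, e}  OUT={a, b, d}
  B1:  IN={a, b, d}  OUT={a, b, c, d, f}
  B2:  IN={a, b, c, d, f}  OUT={a, b, c, e, f}
  B3:  IN={a, b, c, e, f}  OUT={a, e, f}
  B4:  IN={a, e, f}  OUT={a, b, d}
  B5:  IN={a, b, d}  OUT={a, b, c, d, e}
  B6:  IN={a, b, c, d, e}  OUT={a, b, c, d, e, f}
  B7:  IN={a, b, c, d, e}  OUT={a, b, c, d, e}
  B8:  IN={a, b, c, e}  OUT={}

Merge at B1: OUT[B1] = IN[B2] ⊔ IN[B5] = {a, b, c, d, f}
Applying B1's transfer function to that OUT value gives IN[B1] (row B1 above).

Answer: {a, b, d}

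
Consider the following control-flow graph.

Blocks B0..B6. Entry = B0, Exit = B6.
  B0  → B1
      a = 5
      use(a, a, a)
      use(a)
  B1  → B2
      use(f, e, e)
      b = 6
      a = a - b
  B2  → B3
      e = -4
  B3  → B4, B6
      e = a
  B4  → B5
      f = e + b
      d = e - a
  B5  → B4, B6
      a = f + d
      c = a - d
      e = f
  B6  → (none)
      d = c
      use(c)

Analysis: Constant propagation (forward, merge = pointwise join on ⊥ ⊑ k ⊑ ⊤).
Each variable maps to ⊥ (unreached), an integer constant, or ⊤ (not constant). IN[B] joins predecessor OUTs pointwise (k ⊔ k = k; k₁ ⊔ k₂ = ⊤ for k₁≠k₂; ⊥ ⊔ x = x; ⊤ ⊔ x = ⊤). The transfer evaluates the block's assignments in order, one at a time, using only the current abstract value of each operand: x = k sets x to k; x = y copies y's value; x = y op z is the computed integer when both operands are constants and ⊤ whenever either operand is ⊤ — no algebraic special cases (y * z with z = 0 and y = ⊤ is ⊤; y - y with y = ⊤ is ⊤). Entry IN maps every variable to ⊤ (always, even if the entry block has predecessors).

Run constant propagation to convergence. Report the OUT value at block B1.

Answer: {a: -1, b: 6, c: ⊤, d: ⊤, e: ⊤, f: ⊤}

Trace:
Fixpoint table:
  B0:  IN=(all ⊤)  OUT={a:5; rest ⊤}
  B1:  IN={a:5; rest ⊤}  OUT={a:-1, b:6; rest ⊤}
  B2:  IN={a:-1, b:6; rest ⊤}  OUT={a:-1, b:6, e:-4; rest ⊤}
  B3:  IN={a:-1, b:6, e:-4; rest ⊤}  OUT={a:-1, b:6, e:-1; rest ⊤}
  B4:  IN={b:6; rest ⊤}  OUT={b:6; rest ⊤}
  B5:  IN={b:6; rest ⊤}  OUT={b:6; rest ⊤}
  B6:  IN={b:6; rest ⊤}  OUT={b:6; rest ⊤}

Merge at B1: IN[B1] = OUT[B0] = {a: 5, b: ⊤, c: ⊤, d: ⊤, e: ⊤, f: ⊤}
Applying B1's transfer function to that IN value gives OUT[B1] (row B1 above).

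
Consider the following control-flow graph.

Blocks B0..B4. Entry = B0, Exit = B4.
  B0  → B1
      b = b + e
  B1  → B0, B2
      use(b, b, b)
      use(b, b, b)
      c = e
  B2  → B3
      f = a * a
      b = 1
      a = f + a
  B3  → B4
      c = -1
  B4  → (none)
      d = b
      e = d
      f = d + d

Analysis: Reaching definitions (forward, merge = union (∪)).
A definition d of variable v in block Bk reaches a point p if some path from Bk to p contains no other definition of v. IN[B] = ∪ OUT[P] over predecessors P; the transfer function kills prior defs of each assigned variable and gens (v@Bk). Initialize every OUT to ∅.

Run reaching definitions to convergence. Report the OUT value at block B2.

Answer: {a@B2, b@B2, c@B1, f@B2}

Working:
Per-block solution:
  B0:  IN={b@B0, c@B1}  OUT={b@B0, c@B1}
  B1:  IN={b@B0, c@B1}  OUT={b@B0, c@B1}
  B2:  IN={b@B0, c@B1}  OUT={a@B2, b@B2, c@B1, f@B2}
  B3:  IN={a@B2, b@B2, c@B1, f@B2}  OUT={a@B2, b@B2, c@B3, f@B2}
  B4:  IN={a@B2, b@B2, c@B3, f@B2}  OUT={a@B2, b@B2, c@B3, d@B4, e@B4, f@B4}

Merge at B2: IN[B2] = OUT[B1] = {b@B0, c@B1}
Applying B2's transfer function to that IN value gives OUT[B2] (row B2 above).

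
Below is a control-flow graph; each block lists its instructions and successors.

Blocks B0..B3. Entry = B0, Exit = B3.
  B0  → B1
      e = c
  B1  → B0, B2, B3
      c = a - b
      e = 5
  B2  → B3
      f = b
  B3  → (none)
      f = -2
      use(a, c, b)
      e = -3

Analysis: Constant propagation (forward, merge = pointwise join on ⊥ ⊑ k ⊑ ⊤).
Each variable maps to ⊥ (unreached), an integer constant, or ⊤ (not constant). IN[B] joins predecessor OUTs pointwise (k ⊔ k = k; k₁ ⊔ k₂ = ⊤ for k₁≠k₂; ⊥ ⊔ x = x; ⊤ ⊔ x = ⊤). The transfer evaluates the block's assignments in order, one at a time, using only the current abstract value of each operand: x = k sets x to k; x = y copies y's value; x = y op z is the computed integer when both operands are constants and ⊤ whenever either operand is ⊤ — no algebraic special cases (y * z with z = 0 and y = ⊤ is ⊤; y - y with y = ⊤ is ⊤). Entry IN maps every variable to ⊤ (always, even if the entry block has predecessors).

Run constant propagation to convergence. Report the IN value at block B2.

Converged values:
  B0:  IN=(all ⊤)  OUT=(all ⊤)
  B1:  IN=(all ⊤)  OUT={e:5; rest ⊤}
  B2:  IN={e:5; rest ⊤}  OUT={e:5; rest ⊤}
  B3:  IN={e:5; rest ⊤}  OUT={e:-3, f:-2; rest ⊤}

Merge at B2: IN[B2] = OUT[B1] = {a: ⊤, b: ⊤, c: ⊤, d: ⊤, e: 5, f: ⊤}

Answer: {a: ⊤, b: ⊤, c: ⊤, d: ⊤, e: 5, f: ⊤}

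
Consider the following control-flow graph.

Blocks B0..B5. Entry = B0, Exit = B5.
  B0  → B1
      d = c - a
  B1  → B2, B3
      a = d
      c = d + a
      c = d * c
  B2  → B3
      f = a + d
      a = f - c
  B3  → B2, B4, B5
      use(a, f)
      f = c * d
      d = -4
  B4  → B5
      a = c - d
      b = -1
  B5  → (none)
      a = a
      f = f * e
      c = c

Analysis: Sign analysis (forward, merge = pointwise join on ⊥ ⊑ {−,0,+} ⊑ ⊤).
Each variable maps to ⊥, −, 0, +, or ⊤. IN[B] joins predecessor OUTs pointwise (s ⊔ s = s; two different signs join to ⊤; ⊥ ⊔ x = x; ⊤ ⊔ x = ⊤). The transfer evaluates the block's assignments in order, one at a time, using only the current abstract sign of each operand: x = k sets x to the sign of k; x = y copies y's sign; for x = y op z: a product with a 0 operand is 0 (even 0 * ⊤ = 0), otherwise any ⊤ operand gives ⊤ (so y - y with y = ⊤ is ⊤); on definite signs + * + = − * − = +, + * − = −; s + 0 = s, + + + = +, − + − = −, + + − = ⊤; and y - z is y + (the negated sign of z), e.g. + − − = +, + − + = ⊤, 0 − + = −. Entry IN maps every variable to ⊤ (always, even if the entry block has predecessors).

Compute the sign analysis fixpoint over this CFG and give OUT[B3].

Per-block solution:
  B0:  IN=(all ⊤)  OUT=(all ⊤)
  B1:  IN=(all ⊤)  OUT=(all ⊤)
  B2:  IN=(all ⊤)  OUT=(all ⊤)
  B3:  IN=(all ⊤)  OUT={d:-; rest ⊤}
  B4:  IN={d:-; rest ⊤}  OUT={b:-, d:-; rest ⊤}
  B5:  IN={d:-; rest ⊤}  OUT={d:-; rest ⊤}

Merge at B3: IN[B3] = OUT[B1] ⊔ OUT[B2] = {a: ⊤, b: ⊤, c: ⊤, d: ⊤, e: ⊤, f: ⊤}
Applying B3's transfer function to that IN value gives OUT[B3] (row B3 above).

Answer: {a: ⊤, b: ⊤, c: ⊤, d: -, e: ⊤, f: ⊤}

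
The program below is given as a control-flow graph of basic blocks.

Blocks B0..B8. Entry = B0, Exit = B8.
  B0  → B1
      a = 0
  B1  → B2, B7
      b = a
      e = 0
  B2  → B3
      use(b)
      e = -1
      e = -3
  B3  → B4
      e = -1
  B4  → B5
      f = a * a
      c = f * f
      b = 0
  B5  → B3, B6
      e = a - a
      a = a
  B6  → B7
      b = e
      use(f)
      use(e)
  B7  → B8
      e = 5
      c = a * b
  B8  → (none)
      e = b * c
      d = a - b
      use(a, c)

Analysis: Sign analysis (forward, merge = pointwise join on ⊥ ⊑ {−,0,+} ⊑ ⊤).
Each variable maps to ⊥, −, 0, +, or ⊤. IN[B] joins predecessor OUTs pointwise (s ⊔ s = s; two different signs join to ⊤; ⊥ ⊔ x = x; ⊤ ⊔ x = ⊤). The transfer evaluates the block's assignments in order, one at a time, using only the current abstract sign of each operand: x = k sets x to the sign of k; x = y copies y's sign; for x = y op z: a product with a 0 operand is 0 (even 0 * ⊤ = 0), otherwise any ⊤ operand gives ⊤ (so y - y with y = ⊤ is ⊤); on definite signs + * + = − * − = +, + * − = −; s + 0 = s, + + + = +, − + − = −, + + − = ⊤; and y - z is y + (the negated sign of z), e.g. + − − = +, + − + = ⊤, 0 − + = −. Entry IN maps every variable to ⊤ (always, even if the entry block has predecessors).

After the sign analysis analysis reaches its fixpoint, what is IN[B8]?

Fixpoint table:
  B0:   IN=(all ⊤)   OUT={a:0; rest ⊤}
  B1:   IN={a:0; rest ⊤}   OUT={a:0, b:0, e:0; rest ⊤}
  B2:   IN={a:0, b:0, e:0; rest ⊤}   OUT={a:0, b:0, e:-; rest ⊤}
  B3:   IN={a:0, b:0; rest ⊤}   OUT={a:0, b:0, e:-; rest ⊤}
  B4:   IN={a:0, b:0, e:-; rest ⊤}   OUT={a:0, b:0, c:0, e:-, f:0; rest ⊤}
  B5:   IN={a:0, b:0, c:0, e:-, f:0; rest ⊤}   OUT={a:0, b:0, c:0, e:0, f:0; rest ⊤}
  B6:   IN={a:0, b:0, c:0, e:0, f:0; rest ⊤}   OUT={a:0, b:0, c:0, e:0, f:0; rest ⊤}
  B7:   IN={a:0, b:0, e:0; rest ⊤}   OUT={a:0, b:0, c:0, e:+; rest ⊤}
  B8:   IN={a:0, b:0, c:0, e:+; rest ⊤}   OUT={a:0, b:0, c:0, d:0, e:0; rest ⊤}

Merge at B8: IN[B8] = OUT[B7] = {a: 0, b: 0, c: 0, d: ⊤, e: +, f: ⊤}

Answer: {a: 0, b: 0, c: 0, d: ⊤, e: +, f: ⊤}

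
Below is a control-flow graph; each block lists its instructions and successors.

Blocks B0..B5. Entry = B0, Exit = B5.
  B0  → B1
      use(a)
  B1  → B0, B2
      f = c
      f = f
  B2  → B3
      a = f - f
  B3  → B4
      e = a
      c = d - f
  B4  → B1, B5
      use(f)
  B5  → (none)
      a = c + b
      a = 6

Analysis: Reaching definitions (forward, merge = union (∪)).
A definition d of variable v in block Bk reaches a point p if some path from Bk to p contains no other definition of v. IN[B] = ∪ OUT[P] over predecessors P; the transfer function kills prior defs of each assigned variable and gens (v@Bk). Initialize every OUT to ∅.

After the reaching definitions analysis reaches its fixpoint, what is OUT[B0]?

Answer: {a@B2, c@B3, e@B3, f@B1}

Working:
Per-block solution:
  B0:  IN={a@B2, c@B3, e@B3, f@B1}  OUT={a@B2, c@B3, e@B3, f@B1}
  B1:  IN={a@B2, c@B3, e@B3, f@B1}  OUT={a@B2, c@B3, e@B3, f@B1}
  B2:  IN={a@B2, c@B3, e@B3, f@B1}  OUT={a@B2, c@B3, e@B3, f@B1}
  B3:  IN={a@B2, c@B3, e@B3, f@B1}  OUT={a@B2, c@B3, e@B3, f@B1}
  B4:  IN={a@B2, c@B3, e@B3, f@B1}  OUT={a@B2, c@B3, e@B3, f@B1}
  B5:  IN={a@B2, c@B3, e@B3, f@B1}  OUT={a@B5, c@B3, e@B3, f@B1}

Merge at B0 (entry node, so the boundary value {} is joined with the incoming edge(s)): IN[B0] = {} ⊔ OUT[B1] = {a@B2, c@B3, e@B3, f@B1}
Applying B0's transfer function to that IN value gives OUT[B0] (row B0 above).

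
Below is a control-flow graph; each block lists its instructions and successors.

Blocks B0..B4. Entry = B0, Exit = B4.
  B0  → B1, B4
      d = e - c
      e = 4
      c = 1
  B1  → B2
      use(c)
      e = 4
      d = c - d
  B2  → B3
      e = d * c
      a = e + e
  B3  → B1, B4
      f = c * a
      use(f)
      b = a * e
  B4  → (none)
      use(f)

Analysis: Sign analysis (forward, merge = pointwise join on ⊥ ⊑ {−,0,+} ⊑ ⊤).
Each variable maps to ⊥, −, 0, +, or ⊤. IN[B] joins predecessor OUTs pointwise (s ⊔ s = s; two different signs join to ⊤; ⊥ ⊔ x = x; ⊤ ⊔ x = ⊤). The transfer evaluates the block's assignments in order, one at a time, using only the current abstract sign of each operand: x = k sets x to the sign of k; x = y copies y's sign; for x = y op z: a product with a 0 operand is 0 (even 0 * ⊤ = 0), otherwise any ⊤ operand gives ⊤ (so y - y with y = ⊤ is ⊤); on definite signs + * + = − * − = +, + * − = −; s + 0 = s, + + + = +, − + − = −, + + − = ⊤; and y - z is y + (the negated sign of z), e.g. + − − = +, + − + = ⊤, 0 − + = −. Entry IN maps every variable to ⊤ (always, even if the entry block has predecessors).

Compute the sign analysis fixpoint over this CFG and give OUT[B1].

Answer: {a: ⊤, b: ⊤, c: +, d: ⊤, e: +, f: ⊤}

Working:
Per-block solution:
  B0:   IN=(all ⊤)   OUT={c:+, e:+; rest ⊤}
  B1:   IN={c:+; rest ⊤}   OUT={c:+, e:+; rest ⊤}
  B2:   IN={c:+, e:+; rest ⊤}   OUT={c:+; rest ⊤}
  B3:   IN={c:+; rest ⊤}   OUT={c:+; rest ⊤}
  B4:   IN={c:+; rest ⊤}   OUT={c:+; rest ⊤}

Merge at B1: IN[B1] = OUT[B0] ⊔ OUT[B3] = {a: ⊤, b: ⊤, c: +, d: ⊤, e: ⊤, f: ⊤}
Applying B1's transfer function to that IN value gives OUT[B1] (row B1 above).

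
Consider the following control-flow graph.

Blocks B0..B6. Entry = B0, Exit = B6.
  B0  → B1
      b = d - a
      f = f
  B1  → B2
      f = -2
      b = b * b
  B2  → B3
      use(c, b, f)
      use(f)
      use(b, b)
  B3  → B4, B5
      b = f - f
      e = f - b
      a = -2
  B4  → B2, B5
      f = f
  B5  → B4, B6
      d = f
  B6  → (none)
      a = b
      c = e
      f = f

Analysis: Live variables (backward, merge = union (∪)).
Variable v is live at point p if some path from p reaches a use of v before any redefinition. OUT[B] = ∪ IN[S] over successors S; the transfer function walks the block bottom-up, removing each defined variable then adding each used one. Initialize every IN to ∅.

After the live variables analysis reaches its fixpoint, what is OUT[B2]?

Answer: {c, f}

Derivation:
Fixpoint table:
  B0:  IN={a, c, d, f}  OUT={b, c}
  B1:  IN={b, c}  OUT={b, c, f}
  B2:  IN={b, c, f}  OUT={c, f}
  B3:  IN={c, f}  OUT={b, c, e, f}
  B4:  IN={b, c, e, f}  OUT={b, c, e, f}
  B5:  IN={b, c, e, f}  OUT={b, c, e, f}
  B6:  IN={b, e, f}  OUT={}

Merge at B2: OUT[B2] = IN[B3] = {c, f}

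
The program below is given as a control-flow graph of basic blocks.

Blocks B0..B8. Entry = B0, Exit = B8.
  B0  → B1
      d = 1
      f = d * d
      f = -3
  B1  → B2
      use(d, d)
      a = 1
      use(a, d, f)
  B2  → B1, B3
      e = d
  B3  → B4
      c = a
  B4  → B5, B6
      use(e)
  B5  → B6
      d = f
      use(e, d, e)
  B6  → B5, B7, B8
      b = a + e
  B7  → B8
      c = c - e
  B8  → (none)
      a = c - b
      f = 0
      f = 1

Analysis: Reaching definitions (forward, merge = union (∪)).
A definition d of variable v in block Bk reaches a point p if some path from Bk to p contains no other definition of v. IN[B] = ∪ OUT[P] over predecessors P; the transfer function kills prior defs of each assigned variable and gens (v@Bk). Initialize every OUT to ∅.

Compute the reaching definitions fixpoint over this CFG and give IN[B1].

Per-block solution:
  B0:   IN={}   OUT={d@B0, f@B0}
  B1:   IN={a@B1, d@B0, e@B2, f@B0}   OUT={a@B1, d@B0, e@B2, f@B0}
  B2:   IN={a@B1, d@B0, e@B2, f@B0}   OUT={a@B1, d@B0, e@B2, f@B0}
  B3:   IN={a@B1, d@B0, e@B2, f@B0}   OUT={a@B1, c@B3, d@B0, e@B2, f@B0}
  B4:   IN={a@B1, c@B3, d@B0, e@B2, f@B0}   OUT={a@B1, c@B3, d@B0, e@B2, f@B0}
  B5:   IN={a@B1, b@B6, c@B3, d@B0, d@B5, e@B2, f@B0}   OUT={a@B1, b@B6, c@B3, d@B5, e@B2, f@B0}
  B6:   IN={a@B1, b@B6, c@B3, d@B0, d@B5, e@B2, f@B0}   OUT={a@B1, b@B6, c@B3, d@B0, d@B5, e@B2, f@B0}
  B7:   IN={a@B1, b@B6, c@B3, d@B0, d@B5, e@B2, f@B0}   OUT={a@B1, b@B6, c@B7, d@B0, d@B5, e@B2, f@B0}
  B8:   IN={a@B1, b@B6, c@B3, c@B7, d@B0, d@B5, e@B2, f@B0}   OUT={a@B8, b@B6, c@B3, c@B7, d@B0, d@B5, e@B2, f@B8}

Merge at B1: IN[B1] = OUT[B0] ⊔ OUT[B2] = {a@B1, d@B0, e@B2, f@B0}

Answer: {a@B1, d@B0, e@B2, f@B0}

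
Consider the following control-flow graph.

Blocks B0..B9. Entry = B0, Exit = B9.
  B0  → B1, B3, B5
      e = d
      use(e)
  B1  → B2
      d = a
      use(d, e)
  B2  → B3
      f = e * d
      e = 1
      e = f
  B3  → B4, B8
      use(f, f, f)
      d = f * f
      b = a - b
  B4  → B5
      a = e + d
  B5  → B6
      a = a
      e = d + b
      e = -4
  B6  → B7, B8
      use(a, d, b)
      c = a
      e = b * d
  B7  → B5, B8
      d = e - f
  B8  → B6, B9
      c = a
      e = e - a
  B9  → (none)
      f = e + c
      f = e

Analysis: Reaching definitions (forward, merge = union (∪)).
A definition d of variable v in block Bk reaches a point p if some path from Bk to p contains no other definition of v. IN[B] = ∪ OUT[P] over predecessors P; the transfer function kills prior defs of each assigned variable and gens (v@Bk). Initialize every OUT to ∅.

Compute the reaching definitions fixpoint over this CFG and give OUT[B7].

Converged values:
  B0:   IN={}   OUT={e@B0}
  B1:   IN={e@B0}   OUT={d@B1, e@B0}
  B2:   IN={d@B1, e@B0}   OUT={d@B1, e@B2, f@B2}
  B3:   IN={d@B1, e@B0, e@B2, f@B2}   OUT={b@B3, d@B3, e@B0, e@B2, f@B2}
  B4:   IN={b@B3, d@B3, e@B0, e@B2, f@B2}   OUT={a@B4, b@B3, d@B3, e@B0, e@B2, f@B2}
  B5:   IN={a@B4, a@B5, b@B3, c@B6, d@B3, d@B7, e@B0, e@B2, e@B6, f@B2}   OUT={a@B5, b@B3, c@B6, d@B3, d@B7, e@B5, f@B2}
  B6:   IN={a@B5, b@B3, c@B6, c@B8, d@B3, d@B7, e@B5, e@B8, f@B2}   OUT={a@B5, b@B3, c@B6, d@B3, d@B7, e@B6, f@B2}
  B7:   IN={a@B5, b@B3, c@B6, d@B3, d@B7, e@B6, f@B2}   OUT={a@B5, b@B3, c@B6, d@B7, e@B6, f@B2}
  B8:   IN={a@B5, b@B3, c@B6, d@B3, d@B7, e@B0, e@B2, e@B6, f@B2}   OUT={a@B5, b@B3, c@B8, d@B3, d@B7, e@B8, f@B2}
  B9:   IN={a@B5, b@B3, c@B8, d@B3, d@B7, e@B8, f@B2}   OUT={a@B5, b@B3, c@B8, d@B3, d@B7, e@B8, f@B9}

Merge at B7: IN[B7] = OUT[B6] = {a@B5, b@B3, c@B6, d@B3, d@B7, e@B6, f@B2}
Applying B7's transfer function to that IN value gives OUT[B7] (row B7 above).

Answer: {a@B5, b@B3, c@B6, d@B7, e@B6, f@B2}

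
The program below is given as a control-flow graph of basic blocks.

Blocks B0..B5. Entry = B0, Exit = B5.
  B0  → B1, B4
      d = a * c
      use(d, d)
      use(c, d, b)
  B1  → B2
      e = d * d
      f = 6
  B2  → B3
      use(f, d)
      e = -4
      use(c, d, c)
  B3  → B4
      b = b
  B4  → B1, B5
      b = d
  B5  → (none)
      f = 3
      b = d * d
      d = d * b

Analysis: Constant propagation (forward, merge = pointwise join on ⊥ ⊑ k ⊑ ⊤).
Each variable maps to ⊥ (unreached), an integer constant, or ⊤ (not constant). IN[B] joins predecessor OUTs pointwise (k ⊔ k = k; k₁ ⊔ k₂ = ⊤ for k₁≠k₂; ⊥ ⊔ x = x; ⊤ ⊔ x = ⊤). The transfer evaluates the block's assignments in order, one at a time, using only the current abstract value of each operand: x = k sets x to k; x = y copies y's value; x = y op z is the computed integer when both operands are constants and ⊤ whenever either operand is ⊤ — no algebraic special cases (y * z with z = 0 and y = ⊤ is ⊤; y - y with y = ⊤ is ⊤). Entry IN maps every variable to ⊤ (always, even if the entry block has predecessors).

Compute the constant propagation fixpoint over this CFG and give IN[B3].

Answer: {a: ⊤, b: ⊤, c: ⊤, d: ⊤, e: -4, f: 6}

Trace:
Converged values:
  B0:   IN=(all ⊤)   OUT=(all ⊤)
  B1:   IN=(all ⊤)   OUT={f:6; rest ⊤}
  B2:   IN={f:6; rest ⊤}   OUT={e:-4, f:6; rest ⊤}
  B3:   IN={e:-4, f:6; rest ⊤}   OUT={e:-4, f:6; rest ⊤}
  B4:   IN=(all ⊤)   OUT=(all ⊤)
  B5:   IN=(all ⊤)   OUT={f:3; rest ⊤}

Merge at B3: IN[B3] = OUT[B2] = {a: ⊤, b: ⊤, c: ⊤, d: ⊤, e: -4, f: 6}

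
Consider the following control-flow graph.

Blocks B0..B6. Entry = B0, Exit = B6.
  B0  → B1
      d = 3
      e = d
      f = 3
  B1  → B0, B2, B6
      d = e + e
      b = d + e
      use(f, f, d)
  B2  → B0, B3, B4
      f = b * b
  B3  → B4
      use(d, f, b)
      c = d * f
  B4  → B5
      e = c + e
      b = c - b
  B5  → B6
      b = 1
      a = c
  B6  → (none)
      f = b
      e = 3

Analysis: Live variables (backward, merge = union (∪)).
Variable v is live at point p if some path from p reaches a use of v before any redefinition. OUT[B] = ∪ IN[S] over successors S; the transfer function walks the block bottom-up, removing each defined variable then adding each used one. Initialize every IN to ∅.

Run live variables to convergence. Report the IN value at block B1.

Answer: {c, e, f}

Derivation:
Fixpoint table:
  B0: | IN={c} | OUT={c, e, f}
  B1: | IN={c, e, f} | OUT={b, c, d, e}
  B2: | IN={b, c, d, e} | OUT={b, c, d, e, f}
  B3: | IN={b, d, e, f} | OUT={b, c, e}
  B4: | IN={b, c, e} | OUT={c}
  B5: | IN={c} | OUT={b}
  B6: | IN={b} | OUT={}

Merge at B1: OUT[B1] = IN[B0] ⊔ IN[B2] ⊔ IN[B6] = {b, c, d, e}
Applying B1's transfer function to that OUT value gives IN[B1] (row B1 above).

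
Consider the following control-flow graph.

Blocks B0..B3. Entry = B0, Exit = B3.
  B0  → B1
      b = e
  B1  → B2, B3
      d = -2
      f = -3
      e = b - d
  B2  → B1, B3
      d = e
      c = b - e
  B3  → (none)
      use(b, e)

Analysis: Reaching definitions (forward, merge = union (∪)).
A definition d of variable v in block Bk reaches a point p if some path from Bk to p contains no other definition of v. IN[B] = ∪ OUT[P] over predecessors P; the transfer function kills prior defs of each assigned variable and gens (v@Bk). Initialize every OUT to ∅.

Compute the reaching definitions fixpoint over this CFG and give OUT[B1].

Answer: {b@B0, c@B2, d@B1, e@B1, f@B1}

Working:
Converged values:
  B0:  IN={}  OUT={b@B0}
  B1:  IN={b@B0, c@B2, d@B2, e@B1, f@B1}  OUT={b@B0, c@B2, d@B1, e@B1, f@B1}
  B2:  IN={b@B0, c@B2, d@B1, e@B1, f@B1}  OUT={b@B0, c@B2, d@B2, e@B1, f@B1}
  B3:  IN={b@B0, c@B2, d@B1, d@B2, e@B1, f@B1}  OUT={b@B0, c@B2, d@B1, d@B2, e@B1, f@B1}

Merge at B1: IN[B1] = OUT[B0] ⊔ OUT[B2] = {b@B0, c@B2, d@B2, e@B1, f@B1}
Applying B1's transfer function to that IN value gives OUT[B1] (row B1 above).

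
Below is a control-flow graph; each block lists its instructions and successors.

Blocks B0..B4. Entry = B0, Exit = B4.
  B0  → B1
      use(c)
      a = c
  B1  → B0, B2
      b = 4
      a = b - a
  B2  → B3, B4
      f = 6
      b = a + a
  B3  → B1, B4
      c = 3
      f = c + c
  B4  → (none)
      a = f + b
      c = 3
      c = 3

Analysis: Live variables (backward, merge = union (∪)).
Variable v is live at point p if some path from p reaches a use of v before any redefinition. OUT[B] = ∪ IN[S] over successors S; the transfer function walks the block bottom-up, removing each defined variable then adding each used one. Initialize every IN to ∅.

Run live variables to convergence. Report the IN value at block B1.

Answer: {a, c}

Working:
Per-block solution:
  B0: | IN={c} | OUT={a, c}
  B1: | IN={a, c} | OUT={a, c}
  B2: | IN={a} | OUT={a, b, f}
  B3: | IN={a, b} | OUT={a, b, c, f}
  B4: | IN={b, f} | OUT={}

Merge at B1: OUT[B1] = IN[B0] ⊔ IN[B2] = {a, c}
Applying B1's transfer function to that OUT value gives IN[B1] (row B1 above).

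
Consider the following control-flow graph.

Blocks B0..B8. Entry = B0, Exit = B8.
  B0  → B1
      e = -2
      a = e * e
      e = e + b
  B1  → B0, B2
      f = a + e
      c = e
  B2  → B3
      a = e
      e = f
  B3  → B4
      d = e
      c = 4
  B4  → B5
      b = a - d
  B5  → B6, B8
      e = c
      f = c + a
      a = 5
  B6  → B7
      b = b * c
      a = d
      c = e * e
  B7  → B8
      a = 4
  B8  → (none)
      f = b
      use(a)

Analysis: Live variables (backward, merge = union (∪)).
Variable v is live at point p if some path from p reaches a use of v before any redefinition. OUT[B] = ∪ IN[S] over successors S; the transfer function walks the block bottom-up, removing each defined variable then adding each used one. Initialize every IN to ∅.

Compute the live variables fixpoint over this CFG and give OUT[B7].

Per-block solution:
  B0:   IN={b}   OUT={a, b, e}
  B1:   IN={a, b, e}   OUT={b, e, f}
  B2:   IN={e, f}   OUT={a, e}
  B3:   IN={a, e}   OUT={a, c, d}
  B4:   IN={a, c, d}   OUT={a, b, c, d}
  B5:   IN={a, b, c, d}   OUT={a, b, c, d, e}
  B6:   IN={b, c, d, e}   OUT={b}
  B7:   IN={b}   OUT={a, b}
  B8:   IN={a, b}   OUT={}

Merge at B7: OUT[B7] = IN[B8] = {a, b}

Answer: {a, b}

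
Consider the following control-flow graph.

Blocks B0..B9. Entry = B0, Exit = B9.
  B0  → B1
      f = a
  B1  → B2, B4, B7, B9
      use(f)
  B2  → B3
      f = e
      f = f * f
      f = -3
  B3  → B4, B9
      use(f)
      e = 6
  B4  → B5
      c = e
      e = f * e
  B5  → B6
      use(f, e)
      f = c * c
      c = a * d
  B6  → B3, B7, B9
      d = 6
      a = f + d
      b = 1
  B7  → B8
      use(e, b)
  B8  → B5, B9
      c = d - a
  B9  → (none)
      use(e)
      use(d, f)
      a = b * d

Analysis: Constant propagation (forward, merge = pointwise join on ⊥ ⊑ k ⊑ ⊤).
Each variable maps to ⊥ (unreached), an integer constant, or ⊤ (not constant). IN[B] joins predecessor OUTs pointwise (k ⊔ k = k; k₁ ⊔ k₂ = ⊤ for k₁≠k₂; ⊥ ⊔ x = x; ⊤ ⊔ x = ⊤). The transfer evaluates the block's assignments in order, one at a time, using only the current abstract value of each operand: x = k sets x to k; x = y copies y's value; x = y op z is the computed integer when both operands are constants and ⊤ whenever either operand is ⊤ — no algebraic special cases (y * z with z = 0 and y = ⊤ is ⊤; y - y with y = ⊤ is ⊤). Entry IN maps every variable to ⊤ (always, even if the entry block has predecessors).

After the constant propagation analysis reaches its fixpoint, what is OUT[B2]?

Answer: {a: ⊤, b: ⊤, c: ⊤, d: ⊤, e: ⊤, f: -3}

Working:
Fixpoint table:
  B0: | IN=(all ⊤) | OUT=(all ⊤)
  B1: | IN=(all ⊤) | OUT=(all ⊤)
  B2: | IN=(all ⊤) | OUT={f:-3; rest ⊤}
  B3: | IN=(all ⊤) | OUT={e:6; rest ⊤}
  B4: | IN=(all ⊤) | OUT=(all ⊤)
  B5: | IN=(all ⊤) | OUT=(all ⊤)
  B6: | IN=(all ⊤) | OUT={b:1, d:6; rest ⊤}
  B7: | IN=(all ⊤) | OUT=(all ⊤)
  B8: | IN=(all ⊤) | OUT=(all ⊤)
  B9: | IN=(all ⊤) | OUT=(all ⊤)

Merge at B2: IN[B2] = OUT[B1] = {a: ⊤, b: ⊤, c: ⊤, d: ⊤, e: ⊤, f: ⊤}
Applying B2's transfer function to that IN value gives OUT[B2] (row B2 above).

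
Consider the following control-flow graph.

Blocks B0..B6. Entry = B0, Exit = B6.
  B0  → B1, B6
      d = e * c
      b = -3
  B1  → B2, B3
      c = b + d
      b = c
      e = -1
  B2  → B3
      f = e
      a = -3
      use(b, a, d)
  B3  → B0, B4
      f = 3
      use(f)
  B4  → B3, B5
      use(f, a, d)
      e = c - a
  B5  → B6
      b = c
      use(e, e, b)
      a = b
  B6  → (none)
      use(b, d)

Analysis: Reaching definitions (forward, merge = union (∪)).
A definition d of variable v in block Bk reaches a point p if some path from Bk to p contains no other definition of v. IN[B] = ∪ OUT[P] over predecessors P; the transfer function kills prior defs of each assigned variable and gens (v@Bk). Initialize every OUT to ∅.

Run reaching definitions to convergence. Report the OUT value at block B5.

Answer: {a@B5, b@B5, c@B1, d@B0, e@B4, f@B3}

Working:
Per-block solution:
  B0:   IN={a@B2, b@B1, c@B1, d@B0, e@B1, e@B4, f@B3}   OUT={a@B2, b@B0, c@B1, d@B0, e@B1, e@B4, f@B3}
  B1:   IN={a@B2, b@B0, c@B1, d@B0, e@B1, e@B4, f@B3}   OUT={a@B2, b@B1, c@B1, d@B0, e@B1, f@B3}
  B2:   IN={a@B2, b@B1, c@B1, d@B0, e@B1, f@B3}   OUT={a@B2, b@B1, c@B1, d@B0, e@B1, f@B2}
  B3:   IN={a@B2, b@B1, c@B1, d@B0, e@B1, e@B4, f@B2, f@B3}   OUT={a@B2, b@B1, c@B1, d@B0, e@B1, e@B4, f@B3}
  B4:   IN={a@B2, b@B1, c@B1, d@B0, e@B1, e@B4, f@B3}   OUT={a@B2, b@B1, c@B1, d@B0, e@B4, f@B3}
  B5:   IN={a@B2, b@B1, c@B1, d@B0, e@B4, f@B3}   OUT={a@B5, b@B5, c@B1, d@B0, e@B4, f@B3}
  B6:   IN={a@B2, a@B5, b@B0, b@B5, c@B1, d@B0, e@B1, e@B4, f@B3}   OUT={a@B2, a@B5, b@B0, b@B5, c@B1, d@B0, e@B1, e@B4, f@B3}

Merge at B5: IN[B5] = OUT[B4] = {a@B2, b@B1, c@B1, d@B0, e@B4, f@B3}
Applying B5's transfer function to that IN value gives OUT[B5] (row B5 above).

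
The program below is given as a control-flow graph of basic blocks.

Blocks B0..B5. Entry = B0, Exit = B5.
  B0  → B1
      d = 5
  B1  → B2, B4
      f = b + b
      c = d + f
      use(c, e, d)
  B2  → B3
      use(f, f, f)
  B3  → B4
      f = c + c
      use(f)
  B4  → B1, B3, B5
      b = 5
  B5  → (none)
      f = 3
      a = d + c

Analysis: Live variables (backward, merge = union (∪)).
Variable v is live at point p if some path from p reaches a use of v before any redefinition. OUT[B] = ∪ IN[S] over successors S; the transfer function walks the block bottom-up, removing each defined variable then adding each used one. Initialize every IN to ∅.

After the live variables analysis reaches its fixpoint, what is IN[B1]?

Converged values:
  B0: | IN={b, e} | OUT={b, d, e}
  B1: | IN={b, d, e} | OUT={c, d, e, f}
  B2: | IN={c, d, e, f} | OUT={c, d, e}
  B3: | IN={c, d, e} | OUT={c, d, e}
  B4: | IN={c, d, e} | OUT={b, c, d, e}
  B5: | IN={c, d} | OUT={}

Merge at B1: OUT[B1] = IN[B2] ⊔ IN[B4] = {c, d, e, f}
Applying B1's transfer function to that OUT value gives IN[B1] (row B1 above).

Answer: {b, d, e}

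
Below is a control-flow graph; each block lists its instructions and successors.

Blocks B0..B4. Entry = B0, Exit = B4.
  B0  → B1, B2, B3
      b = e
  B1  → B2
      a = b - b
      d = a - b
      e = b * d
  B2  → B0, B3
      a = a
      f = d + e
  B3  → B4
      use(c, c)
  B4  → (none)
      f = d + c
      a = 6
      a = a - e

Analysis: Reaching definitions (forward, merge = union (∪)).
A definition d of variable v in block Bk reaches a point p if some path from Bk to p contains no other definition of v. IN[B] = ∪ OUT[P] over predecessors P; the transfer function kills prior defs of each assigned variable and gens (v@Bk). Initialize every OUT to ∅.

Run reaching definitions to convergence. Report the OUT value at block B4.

Answer: {a@B4, b@B0, d@B1, e@B1, f@B4}

Derivation:
Per-block solution:
  B0:   IN={a@B2, b@B0, d@B1, e@B1, f@B2}   OUT={a@B2, b@B0, d@B1, e@B1, f@B2}
  B1:   IN={a@B2, b@B0, d@B1, e@B1, f@B2}   OUT={a@B1, b@B0, d@B1, e@B1, f@B2}
  B2:   IN={a@B1, a@B2, b@B0, d@B1, e@B1, f@B2}   OUT={a@B2, b@B0, d@B1, e@B1, f@B2}
  B3:   IN={a@B2, b@B0, d@B1, e@B1, f@B2}   OUT={a@B2, b@B0, d@B1, e@B1, f@B2}
  B4:   IN={a@B2, b@B0, d@B1, e@B1, f@B2}   OUT={a@B4, b@B0, d@B1, e@B1, f@B4}

Merge at B4: IN[B4] = OUT[B3] = {a@B2, b@B0, d@B1, e@B1, f@B2}
Applying B4's transfer function to that IN value gives OUT[B4] (row B4 above).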